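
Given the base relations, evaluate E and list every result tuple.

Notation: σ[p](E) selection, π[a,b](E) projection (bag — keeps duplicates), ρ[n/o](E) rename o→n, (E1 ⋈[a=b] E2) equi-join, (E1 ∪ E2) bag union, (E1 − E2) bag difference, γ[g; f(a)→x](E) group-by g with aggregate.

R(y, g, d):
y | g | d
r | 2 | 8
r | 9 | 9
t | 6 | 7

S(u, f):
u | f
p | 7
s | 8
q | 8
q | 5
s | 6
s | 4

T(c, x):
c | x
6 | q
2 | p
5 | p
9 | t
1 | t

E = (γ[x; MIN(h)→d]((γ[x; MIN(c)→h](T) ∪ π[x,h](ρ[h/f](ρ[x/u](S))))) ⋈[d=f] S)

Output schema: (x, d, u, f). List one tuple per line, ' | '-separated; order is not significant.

Subexpression sizes:
  T → 5
  γ[x; MIN(c)→h](T) → 3
  S → 6
  ρ[x/u](S) → 6
  ρ[h/f](ρ[x/u](S)) → 6
  π[x,h](ρ[h/f](ρ[x/u](S))) → 6
  (γ[x; MIN(c)→h](T) ∪ π[x,h](ρ[h/f](ρ[x/u](S)))) → 9
  γ[x; MIN(h)→d]((γ[x; MIN(c)→h](T) ∪ π[x,h](ρ[h/f](ρ[x/u](S))))) → 4
  S → 6
  (γ[x; MIN(h)→d]((γ[x; MIN(c)→h](T) ∪ π[x,h](ρ[h/f](ρ[x/u](S))))) ⋈[d=f] S) → 2

== RESULT ==
x | d | u | f
q | 5 | q | 5
s | 4 | s | 4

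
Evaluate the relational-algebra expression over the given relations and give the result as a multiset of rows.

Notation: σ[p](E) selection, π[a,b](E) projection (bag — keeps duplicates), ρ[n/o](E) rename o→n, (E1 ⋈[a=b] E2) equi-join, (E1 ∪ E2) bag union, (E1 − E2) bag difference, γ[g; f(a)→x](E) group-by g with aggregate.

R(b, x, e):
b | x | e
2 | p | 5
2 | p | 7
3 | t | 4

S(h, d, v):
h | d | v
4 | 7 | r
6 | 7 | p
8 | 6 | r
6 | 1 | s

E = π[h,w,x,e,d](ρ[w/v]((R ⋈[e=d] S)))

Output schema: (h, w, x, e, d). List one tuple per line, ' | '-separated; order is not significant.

Row counts bottom-up:
  R → 3
  S → 4
  (R ⋈[e=d] S) → 2
  ρ[w/v]((R ⋈[e=d] S)) → 2
  π[h,w,x,e,d](ρ[w/v]((R ⋈[e=d] S))) → 2

== RESULT ==
h | w | x | e | d
4 | r | p | 7 | 7
6 | p | p | 7 | 7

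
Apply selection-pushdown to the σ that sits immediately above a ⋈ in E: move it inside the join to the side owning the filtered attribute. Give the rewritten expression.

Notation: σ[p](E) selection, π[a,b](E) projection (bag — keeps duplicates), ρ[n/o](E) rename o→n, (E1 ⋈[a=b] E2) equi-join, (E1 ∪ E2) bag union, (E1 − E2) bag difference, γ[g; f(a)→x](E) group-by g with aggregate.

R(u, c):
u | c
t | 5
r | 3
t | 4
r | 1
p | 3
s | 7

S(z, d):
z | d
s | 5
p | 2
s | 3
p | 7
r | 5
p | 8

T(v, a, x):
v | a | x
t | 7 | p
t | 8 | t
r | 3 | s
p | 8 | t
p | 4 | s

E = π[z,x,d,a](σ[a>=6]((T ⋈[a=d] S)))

σ filters on a, owned by the left side.
E' = π[z,x,d,a]((σ[a>=6](T) ⋈[a=d] S))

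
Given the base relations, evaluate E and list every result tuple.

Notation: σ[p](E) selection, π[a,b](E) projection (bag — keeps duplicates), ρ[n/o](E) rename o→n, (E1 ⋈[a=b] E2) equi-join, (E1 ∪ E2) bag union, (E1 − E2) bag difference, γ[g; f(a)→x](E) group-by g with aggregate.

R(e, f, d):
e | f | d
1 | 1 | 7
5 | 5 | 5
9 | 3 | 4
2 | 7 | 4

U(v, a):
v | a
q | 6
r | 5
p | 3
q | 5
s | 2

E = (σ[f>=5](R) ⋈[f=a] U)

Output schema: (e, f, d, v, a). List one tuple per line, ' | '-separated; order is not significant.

Row counts bottom-up:
  R → 4
  σ[f>=5](R) → 2
  U → 5
  (σ[f>=5](R) ⋈[f=a] U) → 2

== RESULT ==
e | f | d | v | a
5 | 5 | 5 | q | 5
5 | 5 | 5 | r | 5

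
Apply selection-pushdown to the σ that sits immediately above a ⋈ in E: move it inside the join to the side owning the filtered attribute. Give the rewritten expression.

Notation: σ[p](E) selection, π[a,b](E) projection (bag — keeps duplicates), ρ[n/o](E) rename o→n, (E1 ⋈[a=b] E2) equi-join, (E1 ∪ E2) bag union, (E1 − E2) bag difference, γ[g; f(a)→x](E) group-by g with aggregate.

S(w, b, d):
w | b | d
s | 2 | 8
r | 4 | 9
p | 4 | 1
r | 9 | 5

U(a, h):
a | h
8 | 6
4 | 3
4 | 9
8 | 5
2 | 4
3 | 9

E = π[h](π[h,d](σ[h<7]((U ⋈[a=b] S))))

σ filters on h, owned by the left side.
E' = π[h](π[h,d]((σ[h<7](U) ⋈[a=b] S)))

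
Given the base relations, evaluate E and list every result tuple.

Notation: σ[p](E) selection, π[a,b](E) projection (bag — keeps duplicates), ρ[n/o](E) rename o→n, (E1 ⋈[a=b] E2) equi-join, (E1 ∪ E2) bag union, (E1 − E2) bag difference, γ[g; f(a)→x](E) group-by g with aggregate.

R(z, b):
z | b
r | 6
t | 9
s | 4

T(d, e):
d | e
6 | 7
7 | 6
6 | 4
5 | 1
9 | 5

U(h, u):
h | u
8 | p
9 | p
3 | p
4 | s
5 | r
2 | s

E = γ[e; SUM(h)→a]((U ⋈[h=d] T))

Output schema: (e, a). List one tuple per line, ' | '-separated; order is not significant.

Stepwise |·|:
  U → 6
  T → 5
  (U ⋈[h=d] T) → 2
  γ[e; SUM(h)→a]((U ⋈[h=d] T)) → 2

== RESULT ==
e | a
1 | 5
5 | 9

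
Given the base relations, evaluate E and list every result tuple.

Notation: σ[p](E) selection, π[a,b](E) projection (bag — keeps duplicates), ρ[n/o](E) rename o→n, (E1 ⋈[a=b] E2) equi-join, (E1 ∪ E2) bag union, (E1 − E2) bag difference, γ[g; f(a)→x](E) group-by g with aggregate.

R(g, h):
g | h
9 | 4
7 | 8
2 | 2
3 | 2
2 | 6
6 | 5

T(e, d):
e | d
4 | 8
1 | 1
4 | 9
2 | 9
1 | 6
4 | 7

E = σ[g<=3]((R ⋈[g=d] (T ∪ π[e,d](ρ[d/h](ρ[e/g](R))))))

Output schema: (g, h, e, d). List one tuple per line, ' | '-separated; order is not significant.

Stepwise |·|:
  R → 6
  T → 6
  R → 6
  ρ[e/g](R) → 6
  ρ[d/h](ρ[e/g](R)) → 6
  π[e,d](ρ[d/h](ρ[e/g](R))) → 6
  (T ∪ π[e,d](ρ[d/h](ρ[e/g](R)))) → 12
  (R ⋈[g=d] (T ∪ π[e,d](ρ[d/h](ρ[e/g](R))))) → 9
  σ[g<=3]((R ⋈[g=d] (T ∪ π[e,d](ρ[d/h](ρ[e/g](R)))))) → 4

== RESULT ==
g | h | e | d
2 | 2 | 2 | 2
2 | 2 | 3 | 2
2 | 6 | 2 | 2
2 | 6 | 3 | 2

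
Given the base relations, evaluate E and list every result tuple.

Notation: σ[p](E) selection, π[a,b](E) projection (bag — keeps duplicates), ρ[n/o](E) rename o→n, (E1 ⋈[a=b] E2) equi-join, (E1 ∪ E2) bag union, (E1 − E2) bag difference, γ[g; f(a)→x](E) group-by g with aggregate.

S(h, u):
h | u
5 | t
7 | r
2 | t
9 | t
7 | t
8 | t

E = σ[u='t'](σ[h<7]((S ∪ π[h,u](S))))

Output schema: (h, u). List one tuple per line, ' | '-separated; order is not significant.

Row counts bottom-up:
  S → 6
  S → 6
  π[h,u](S) → 6
  (S ∪ π[h,u](S)) → 12
  σ[h<7]((S ∪ π[h,u](S))) → 4
  σ[u='t'](σ[h<7]((S ∪ π[h,u](S)))) → 4

== RESULT ==
h | u
2 | t
2 | t
5 | t
5 | t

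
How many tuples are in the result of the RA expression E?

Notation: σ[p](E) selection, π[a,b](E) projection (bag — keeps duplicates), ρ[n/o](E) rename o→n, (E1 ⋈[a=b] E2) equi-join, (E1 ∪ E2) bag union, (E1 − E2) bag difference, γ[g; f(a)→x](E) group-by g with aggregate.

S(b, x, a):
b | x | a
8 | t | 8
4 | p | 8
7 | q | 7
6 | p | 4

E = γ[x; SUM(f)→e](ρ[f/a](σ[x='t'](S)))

Row counts bottom-up:
  S → 4
  σ[x='t'](S) → 1
  ρ[f/a](σ[x='t'](S)) → 1
  γ[x; SUM(f)→e](ρ[f/a](σ[x='t'](S))) → 1

|E| = 1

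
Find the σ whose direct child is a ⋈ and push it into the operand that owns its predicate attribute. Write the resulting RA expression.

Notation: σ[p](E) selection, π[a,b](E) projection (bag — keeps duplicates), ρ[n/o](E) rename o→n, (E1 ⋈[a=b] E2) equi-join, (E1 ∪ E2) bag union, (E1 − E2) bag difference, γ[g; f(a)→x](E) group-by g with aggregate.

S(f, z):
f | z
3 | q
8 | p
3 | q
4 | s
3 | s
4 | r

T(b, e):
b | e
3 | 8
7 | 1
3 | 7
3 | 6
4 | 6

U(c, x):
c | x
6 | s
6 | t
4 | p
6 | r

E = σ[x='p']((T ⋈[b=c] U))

σ filters on x, owned by the right side.
E' = (T ⋈[b=c] σ[x='p'](U))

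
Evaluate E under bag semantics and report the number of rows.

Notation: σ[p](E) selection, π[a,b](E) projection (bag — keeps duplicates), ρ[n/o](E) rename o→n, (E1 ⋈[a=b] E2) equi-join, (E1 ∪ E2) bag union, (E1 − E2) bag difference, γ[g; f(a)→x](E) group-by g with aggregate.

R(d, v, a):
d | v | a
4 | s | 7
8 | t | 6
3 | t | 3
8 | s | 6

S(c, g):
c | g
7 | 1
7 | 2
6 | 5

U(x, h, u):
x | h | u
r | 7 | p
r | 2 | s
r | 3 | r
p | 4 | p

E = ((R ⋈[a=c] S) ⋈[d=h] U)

Stepwise |·|:
  R → 4
  S → 3
  (R ⋈[a=c] S) → 4
  U → 4
  ((R ⋈[a=c] S) ⋈[d=h] U) → 2

|E| = 2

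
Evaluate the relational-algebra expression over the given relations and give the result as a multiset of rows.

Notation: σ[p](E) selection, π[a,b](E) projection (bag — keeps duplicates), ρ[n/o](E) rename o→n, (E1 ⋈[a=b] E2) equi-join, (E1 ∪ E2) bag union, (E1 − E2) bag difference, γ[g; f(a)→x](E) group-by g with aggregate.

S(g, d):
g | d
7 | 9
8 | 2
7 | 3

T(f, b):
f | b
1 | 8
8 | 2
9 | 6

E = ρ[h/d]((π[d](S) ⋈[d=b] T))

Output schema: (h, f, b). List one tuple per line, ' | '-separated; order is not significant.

Stepwise |·|:
  S → 3
  π[d](S) → 3
  T → 3
  (π[d](S) ⋈[d=b] T) → 1
  ρ[h/d]((π[d](S) ⋈[d=b] T)) → 1

== RESULT ==
h | f | b
2 | 8 | 2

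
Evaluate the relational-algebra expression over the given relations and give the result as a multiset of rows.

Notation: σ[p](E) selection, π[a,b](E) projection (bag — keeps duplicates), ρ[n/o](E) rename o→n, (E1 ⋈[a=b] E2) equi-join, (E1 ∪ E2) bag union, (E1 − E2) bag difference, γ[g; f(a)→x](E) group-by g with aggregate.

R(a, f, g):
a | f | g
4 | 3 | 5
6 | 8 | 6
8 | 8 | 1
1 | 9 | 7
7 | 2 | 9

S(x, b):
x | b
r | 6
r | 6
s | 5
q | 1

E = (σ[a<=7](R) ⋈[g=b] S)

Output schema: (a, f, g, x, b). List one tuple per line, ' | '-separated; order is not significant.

Subexpression sizes:
  R → 5
  σ[a<=7](R) → 4
  S → 4
  (σ[a<=7](R) ⋈[g=b] S) → 3

== RESULT ==
a | f | g | x | b
4 | 3 | 5 | s | 5
6 | 8 | 6 | r | 6
6 | 8 | 6 | r | 6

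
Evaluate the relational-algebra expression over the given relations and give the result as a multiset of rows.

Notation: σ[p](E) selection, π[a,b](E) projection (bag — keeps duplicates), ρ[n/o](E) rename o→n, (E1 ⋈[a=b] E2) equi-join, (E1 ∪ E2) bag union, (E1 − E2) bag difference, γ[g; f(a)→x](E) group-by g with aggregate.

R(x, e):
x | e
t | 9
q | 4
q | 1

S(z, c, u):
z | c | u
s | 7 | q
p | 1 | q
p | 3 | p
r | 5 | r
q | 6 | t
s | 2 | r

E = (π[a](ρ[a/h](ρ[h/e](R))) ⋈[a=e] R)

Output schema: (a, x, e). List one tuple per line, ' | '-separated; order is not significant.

Row counts bottom-up:
  R → 3
  ρ[h/e](R) → 3
  ρ[a/h](ρ[h/e](R)) → 3
  π[a](ρ[a/h](ρ[h/e](R))) → 3
  R → 3
  (π[a](ρ[a/h](ρ[h/e](R))) ⋈[a=e] R) → 3

== RESULT ==
a | x | e
1 | q | 1
4 | q | 4
9 | t | 9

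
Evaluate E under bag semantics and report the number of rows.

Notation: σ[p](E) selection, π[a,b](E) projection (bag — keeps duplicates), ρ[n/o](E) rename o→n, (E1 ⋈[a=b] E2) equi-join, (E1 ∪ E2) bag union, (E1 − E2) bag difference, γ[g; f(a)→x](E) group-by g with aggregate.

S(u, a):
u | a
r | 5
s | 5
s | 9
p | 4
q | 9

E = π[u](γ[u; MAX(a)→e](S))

Subexpression sizes:
  S → 5
  γ[u; MAX(a)→e](S) → 4
  π[u](γ[u; MAX(a)→e](S)) → 4

|E| = 4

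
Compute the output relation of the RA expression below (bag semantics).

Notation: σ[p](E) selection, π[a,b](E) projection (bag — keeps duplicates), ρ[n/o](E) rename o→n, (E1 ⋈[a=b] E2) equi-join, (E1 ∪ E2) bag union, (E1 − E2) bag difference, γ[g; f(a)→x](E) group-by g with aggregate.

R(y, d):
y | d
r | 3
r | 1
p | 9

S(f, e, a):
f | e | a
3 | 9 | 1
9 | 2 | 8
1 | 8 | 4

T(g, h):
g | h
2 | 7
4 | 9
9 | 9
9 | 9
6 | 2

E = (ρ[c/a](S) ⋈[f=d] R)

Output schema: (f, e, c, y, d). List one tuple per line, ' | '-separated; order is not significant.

Per-node cardinality:
  S → 3
  ρ[c/a](S) → 3
  R → 3
  (ρ[c/a](S) ⋈[f=d] R) → 3

== RESULT ==
f | e | c | y | d
1 | 8 | 4 | r | 1
3 | 9 | 1 | r | 3
9 | 2 | 8 | p | 9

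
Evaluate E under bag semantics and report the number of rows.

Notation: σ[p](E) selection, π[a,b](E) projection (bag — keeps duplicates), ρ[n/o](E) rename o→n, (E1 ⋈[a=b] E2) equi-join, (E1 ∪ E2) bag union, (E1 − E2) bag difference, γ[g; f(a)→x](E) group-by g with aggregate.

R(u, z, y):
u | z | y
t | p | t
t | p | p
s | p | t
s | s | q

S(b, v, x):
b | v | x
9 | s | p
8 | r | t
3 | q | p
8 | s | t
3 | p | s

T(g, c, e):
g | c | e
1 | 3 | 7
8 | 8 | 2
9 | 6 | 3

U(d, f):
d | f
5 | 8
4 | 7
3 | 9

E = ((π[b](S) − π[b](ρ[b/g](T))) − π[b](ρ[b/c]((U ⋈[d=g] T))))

Subexpression sizes:
  S → 5
  π[b](S) → 5
  T → 3
  ρ[b/g](T) → 3
  π[b](ρ[b/g](T)) → 3
  (π[b](S) − π[b](ρ[b/g](T))) → 3
  U → 3
  T → 3
  (U ⋈[d=g] T) → 0
  ρ[b/c]((U ⋈[d=g] T)) → 0
  π[b](ρ[b/c]((U ⋈[d=g] T))) → 0
  ((π[b](S) − π[b](ρ[b/g](T))) − π[b](ρ[b/c]((U ⋈[d=g] T)))) → 3

|E| = 3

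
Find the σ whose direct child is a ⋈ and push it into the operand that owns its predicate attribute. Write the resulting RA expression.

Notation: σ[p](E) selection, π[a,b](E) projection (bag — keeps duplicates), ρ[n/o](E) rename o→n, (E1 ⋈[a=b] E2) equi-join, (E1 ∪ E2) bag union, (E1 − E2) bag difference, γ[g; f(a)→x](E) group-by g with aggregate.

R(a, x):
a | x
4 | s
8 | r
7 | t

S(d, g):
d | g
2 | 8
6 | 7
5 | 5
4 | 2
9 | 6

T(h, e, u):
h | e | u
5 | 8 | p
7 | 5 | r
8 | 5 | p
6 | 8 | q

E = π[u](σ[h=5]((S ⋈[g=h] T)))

σ filters on h, owned by the right side.
E' = π[u]((S ⋈[g=h] σ[h=5](T)))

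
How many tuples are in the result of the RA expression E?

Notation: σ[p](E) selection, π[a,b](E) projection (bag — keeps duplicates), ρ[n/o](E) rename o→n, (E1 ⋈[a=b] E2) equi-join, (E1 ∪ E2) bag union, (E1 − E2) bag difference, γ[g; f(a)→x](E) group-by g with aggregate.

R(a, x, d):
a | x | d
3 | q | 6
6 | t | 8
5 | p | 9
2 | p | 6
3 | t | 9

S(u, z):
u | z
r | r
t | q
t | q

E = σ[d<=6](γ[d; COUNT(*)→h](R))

Per-node cardinality:
  R → 5
  γ[d; COUNT(*)→h](R) → 3
  σ[d<=6](γ[d; COUNT(*)→h](R)) → 1

|E| = 1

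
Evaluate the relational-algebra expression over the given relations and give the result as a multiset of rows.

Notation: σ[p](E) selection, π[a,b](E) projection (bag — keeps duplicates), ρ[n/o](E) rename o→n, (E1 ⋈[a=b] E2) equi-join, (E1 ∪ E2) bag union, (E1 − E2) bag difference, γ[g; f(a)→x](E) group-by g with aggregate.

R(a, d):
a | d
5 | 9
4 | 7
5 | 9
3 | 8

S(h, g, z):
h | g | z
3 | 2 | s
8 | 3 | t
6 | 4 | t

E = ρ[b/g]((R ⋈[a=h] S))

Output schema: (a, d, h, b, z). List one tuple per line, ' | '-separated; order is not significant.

Row counts bottom-up:
  R → 4
  S → 3
  (R ⋈[a=h] S) → 1
  ρ[b/g]((R ⋈[a=h] S)) → 1

== RESULT ==
a | d | h | b | z
3 | 8 | 3 | 2 | s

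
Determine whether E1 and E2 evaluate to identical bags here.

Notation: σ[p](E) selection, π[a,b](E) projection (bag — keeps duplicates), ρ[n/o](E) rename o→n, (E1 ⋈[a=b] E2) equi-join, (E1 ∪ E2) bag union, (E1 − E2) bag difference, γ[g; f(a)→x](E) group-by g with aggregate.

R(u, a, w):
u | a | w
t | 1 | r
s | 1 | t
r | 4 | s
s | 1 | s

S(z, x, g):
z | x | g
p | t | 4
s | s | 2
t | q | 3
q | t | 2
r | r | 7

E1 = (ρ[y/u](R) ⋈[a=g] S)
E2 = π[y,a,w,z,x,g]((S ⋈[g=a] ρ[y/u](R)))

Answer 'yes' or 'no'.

E1 stepwise |·|:
  R → 4
  ρ[y/u](R) → 4
  S → 5
  (ρ[y/u](R) ⋈[a=g] S) → 1
E2 stepwise |·|:
  S → 5
  R → 4
  ρ[y/u](R) → 4
  (S ⋈[g=a] ρ[y/u](R)) → 1
  π[y,a,w,z,x,g]((S ⋈[g=a] ρ[y/u](R))) → 1

E1 and E2 produce the same multiset:
y | a | w | z | x | g
r | 4 | s | p | t | 4

yes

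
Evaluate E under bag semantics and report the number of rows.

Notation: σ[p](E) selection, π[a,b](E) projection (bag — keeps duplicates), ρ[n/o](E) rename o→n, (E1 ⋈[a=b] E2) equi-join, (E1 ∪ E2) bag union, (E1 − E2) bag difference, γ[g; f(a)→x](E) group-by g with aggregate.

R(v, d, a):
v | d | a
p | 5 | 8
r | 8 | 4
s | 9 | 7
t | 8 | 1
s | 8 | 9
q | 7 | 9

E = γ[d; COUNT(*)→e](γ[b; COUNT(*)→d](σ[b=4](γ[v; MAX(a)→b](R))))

Subexpression sizes:
  R → 6
  γ[v; MAX(a)→b](R) → 5
  σ[b=4](γ[v; MAX(a)→b](R)) → 1
  γ[b; COUNT(*)→d](σ[b=4](γ[v; MAX(a)→b](R))) → 1
  γ[d; COUNT(*)→e](γ[b; COUNT(*)→d](σ[b=4](γ[v; MAX(a)→b](R)))) → 1

|E| = 1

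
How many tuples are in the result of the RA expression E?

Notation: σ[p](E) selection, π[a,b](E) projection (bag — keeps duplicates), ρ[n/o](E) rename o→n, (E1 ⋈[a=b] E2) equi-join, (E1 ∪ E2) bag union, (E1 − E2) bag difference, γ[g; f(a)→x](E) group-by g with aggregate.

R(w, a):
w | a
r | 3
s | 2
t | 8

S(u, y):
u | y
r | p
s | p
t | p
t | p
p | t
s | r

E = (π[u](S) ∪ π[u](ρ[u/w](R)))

Per-node cardinality:
  S → 6
  π[u](S) → 6
  R → 3
  ρ[u/w](R) → 3
  π[u](ρ[u/w](R)) → 3
  (π[u](S) ∪ π[u](ρ[u/w](R))) → 9

|E| = 9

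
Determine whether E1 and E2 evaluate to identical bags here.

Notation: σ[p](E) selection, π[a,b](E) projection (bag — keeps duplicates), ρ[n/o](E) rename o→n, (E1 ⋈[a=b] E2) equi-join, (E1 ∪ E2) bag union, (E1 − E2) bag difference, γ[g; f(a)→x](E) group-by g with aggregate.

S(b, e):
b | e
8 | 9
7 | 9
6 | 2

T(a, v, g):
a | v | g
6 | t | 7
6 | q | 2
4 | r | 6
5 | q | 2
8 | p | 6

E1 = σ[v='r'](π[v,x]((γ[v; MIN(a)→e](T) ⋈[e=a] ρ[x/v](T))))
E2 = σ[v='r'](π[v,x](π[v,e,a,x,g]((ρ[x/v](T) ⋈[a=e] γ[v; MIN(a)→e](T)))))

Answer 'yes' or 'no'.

E1 per-node cardinality:
  T → 5
  γ[v; MIN(a)→e](T) → 4
  T → 5
  ρ[x/v](T) → 5
  (γ[v; MIN(a)→e](T) ⋈[e=a] ρ[x/v](T)) → 5
  π[v,x]((γ[v; MIN(a)→e](T) ⋈[e=a] ρ[x/v](T))) → 5
  σ[v='r'](π[v,x]((γ[v; MIN(a)→e](T) ⋈[e=a] ρ[x/v](T)))) → 1
E2 per-node cardinality:
  T → 5
  ρ[x/v](T) → 5
  T → 5
  γ[v; MIN(a)→e](T) → 4
  (ρ[x/v](T) ⋈[a=e] γ[v; MIN(a)→e](T)) → 5
  π[v,e,a,x,g]((ρ[x/v](T) ⋈[a=e] γ[v; MIN(a)→e](T))) → 5
  π[v,x](π[v,e,a,x,g]((ρ[x/v](T) ⋈[a=e] γ[v; MIN(a)→e](T)))) → 5
  σ[v='r'](π[v,x](π[v,e,a,x,g]((ρ[x/v](T) ⋈[a=e] γ[v; MIN(a)→e](T))))) → 1

E1 and E2 produce the same multiset:
v | x
r | r

yes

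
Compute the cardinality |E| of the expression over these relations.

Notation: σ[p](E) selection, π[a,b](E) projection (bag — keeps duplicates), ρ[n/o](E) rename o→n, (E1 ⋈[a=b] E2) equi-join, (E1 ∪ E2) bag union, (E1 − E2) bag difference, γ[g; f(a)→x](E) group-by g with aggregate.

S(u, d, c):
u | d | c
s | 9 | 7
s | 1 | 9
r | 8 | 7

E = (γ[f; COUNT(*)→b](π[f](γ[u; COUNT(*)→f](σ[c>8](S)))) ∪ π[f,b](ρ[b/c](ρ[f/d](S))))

Row counts bottom-up:
  S → 3
  σ[c>8](S) → 1
  γ[u; COUNT(*)→f](σ[c>8](S)) → 1
  π[f](γ[u; COUNT(*)→f](σ[c>8](S))) → 1
  γ[f; COUNT(*)→b](π[f](γ[u; COUNT(*)→f](σ[c>8](S)))) → 1
  S → 3
  ρ[f/d](S) → 3
  ρ[b/c](ρ[f/d](S)) → 3
  π[f,b](ρ[b/c](ρ[f/d](S))) → 3
  (γ[f; COUNT(*)→b](π[f](γ[u; COUNT(*)→f](σ[c>8](S)))) ∪ π[f,b](ρ[b/c](ρ[f/d](S)))) → 4

|E| = 4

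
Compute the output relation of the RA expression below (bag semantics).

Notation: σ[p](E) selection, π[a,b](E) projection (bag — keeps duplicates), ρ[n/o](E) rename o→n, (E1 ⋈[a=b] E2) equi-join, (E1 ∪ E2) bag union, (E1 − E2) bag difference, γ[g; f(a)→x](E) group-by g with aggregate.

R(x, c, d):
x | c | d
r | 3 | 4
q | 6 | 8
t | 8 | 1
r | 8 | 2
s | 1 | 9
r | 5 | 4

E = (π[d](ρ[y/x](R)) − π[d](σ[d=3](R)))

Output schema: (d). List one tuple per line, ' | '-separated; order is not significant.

Stepwise |·|:
  R → 6
  ρ[y/x](R) → 6
  π[d](ρ[y/x](R)) → 6
  R → 6
  σ[d=3](R) → 0
  π[d](σ[d=3](R)) → 0
  (π[d](ρ[y/x](R)) − π[d](σ[d=3](R))) → 6

== RESULT ==
d
1
2
4
4
8
9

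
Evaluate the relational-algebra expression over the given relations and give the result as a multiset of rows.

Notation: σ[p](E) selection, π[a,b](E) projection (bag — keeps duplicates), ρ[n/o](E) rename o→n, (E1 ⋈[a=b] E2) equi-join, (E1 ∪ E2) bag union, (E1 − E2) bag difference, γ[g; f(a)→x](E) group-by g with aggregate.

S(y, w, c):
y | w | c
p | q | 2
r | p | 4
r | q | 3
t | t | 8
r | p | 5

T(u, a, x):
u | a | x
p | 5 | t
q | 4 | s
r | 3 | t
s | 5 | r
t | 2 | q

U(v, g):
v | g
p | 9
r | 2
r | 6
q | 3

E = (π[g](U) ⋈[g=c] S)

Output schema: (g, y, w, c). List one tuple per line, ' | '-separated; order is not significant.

Row counts bottom-up:
  U → 4
  π[g](U) → 4
  S → 5
  (π[g](U) ⋈[g=c] S) → 2

== RESULT ==
g | y | w | c
2 | p | q | 2
3 | r | q | 3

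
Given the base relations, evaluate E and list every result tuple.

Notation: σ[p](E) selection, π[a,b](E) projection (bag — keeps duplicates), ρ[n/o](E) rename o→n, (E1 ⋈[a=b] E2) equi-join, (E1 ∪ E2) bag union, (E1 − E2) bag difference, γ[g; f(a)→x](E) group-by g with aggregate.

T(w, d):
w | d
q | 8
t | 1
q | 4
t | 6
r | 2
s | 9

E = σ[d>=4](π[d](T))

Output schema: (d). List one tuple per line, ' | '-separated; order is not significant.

Subexpression sizes:
  T → 6
  π[d](T) → 6
  σ[d>=4](π[d](T)) → 4

== RESULT ==
d
4
6
8
9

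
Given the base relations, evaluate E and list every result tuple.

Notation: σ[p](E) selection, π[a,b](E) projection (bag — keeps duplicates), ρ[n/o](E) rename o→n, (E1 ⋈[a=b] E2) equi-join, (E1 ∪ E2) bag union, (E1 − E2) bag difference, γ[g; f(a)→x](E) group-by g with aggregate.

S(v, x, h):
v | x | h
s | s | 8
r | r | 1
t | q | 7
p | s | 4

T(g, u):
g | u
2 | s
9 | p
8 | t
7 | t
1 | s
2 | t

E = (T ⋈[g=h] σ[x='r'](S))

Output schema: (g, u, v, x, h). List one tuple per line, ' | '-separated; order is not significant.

Stepwise |·|:
  T → 6
  S → 4
  σ[x='r'](S) → 1
  (T ⋈[g=h] σ[x='r'](S)) → 1

== RESULT ==
g | u | v | x | h
1 | s | r | r | 1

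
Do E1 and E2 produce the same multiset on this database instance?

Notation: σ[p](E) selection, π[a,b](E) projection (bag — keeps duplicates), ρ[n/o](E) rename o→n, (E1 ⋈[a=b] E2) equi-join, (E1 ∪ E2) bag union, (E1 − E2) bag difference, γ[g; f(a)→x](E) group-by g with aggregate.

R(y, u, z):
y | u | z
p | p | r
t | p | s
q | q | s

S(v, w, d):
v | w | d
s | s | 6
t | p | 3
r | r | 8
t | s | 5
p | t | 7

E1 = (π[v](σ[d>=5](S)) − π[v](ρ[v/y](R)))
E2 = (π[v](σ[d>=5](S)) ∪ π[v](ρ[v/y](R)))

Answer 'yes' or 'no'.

E1 per-node cardinality:
  S → 5
  σ[d>=5](S) → 4
  π[v](σ[d>=5](S)) → 4
  R → 3
  ρ[v/y](R) → 3
  π[v](ρ[v/y](R)) → 3
  (π[v](σ[d>=5](S)) − π[v](ρ[v/y](R))) → 2
E2 per-node cardinality:
  S → 5
  σ[d>=5](S) → 4
  π[v](σ[d>=5](S)) → 4
  R → 3
  ρ[v/y](R) → 3
  π[v](ρ[v/y](R)) → 3
  (π[v](σ[d>=5](S)) ∪ π[v](ρ[v/y](R))) → 7

E1 result:
v
r
s
E2 result:
v
p
p
q
r
s
t
t
Witness: ('t',) appears 0× in E1 but 2× in E2.

no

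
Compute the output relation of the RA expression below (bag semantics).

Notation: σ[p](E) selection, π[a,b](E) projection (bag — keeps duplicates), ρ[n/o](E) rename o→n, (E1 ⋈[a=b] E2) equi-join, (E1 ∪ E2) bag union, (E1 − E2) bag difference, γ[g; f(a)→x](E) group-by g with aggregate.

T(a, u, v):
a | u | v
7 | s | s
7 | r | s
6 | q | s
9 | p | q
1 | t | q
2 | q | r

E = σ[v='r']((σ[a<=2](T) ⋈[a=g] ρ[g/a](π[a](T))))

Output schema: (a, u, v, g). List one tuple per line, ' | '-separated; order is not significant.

Row counts bottom-up:
  T → 6
  σ[a<=2](T) → 2
  T → 6
  π[a](T) → 6
  ρ[g/a](π[a](T)) → 6
  (σ[a<=2](T) ⋈[a=g] ρ[g/a](π[a](T))) → 2
  σ[v='r']((σ[a<=2](T) ⋈[a=g] ρ[g/a](π[a](T)))) → 1

== RESULT ==
a | u | v | g
2 | q | r | 2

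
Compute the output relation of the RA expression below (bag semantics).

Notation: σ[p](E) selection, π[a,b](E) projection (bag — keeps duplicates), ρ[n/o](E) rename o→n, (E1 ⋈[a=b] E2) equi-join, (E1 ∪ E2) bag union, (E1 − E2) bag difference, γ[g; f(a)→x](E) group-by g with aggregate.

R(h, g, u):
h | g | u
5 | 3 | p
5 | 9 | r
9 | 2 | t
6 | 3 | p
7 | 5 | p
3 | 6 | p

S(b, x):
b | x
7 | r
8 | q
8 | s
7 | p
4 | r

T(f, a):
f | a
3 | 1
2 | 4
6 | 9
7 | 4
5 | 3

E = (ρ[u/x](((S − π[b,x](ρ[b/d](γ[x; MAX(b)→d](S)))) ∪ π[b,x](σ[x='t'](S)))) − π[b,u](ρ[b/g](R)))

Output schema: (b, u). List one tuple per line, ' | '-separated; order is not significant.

Per-node cardinality:
  S → 5
  S → 5
  γ[x; MAX(b)→d](S) → 4
  ρ[b/d](γ[x; MAX(b)→d](S)) → 4
  π[b,x](ρ[b/d](γ[x; MAX(b)→d](S))) → 4
  (S − π[b,x](ρ[b/d](γ[x; MAX(b)→d](S)))) → 1
  S → 5
  σ[x='t'](S) → 0
  π[b,x](σ[x='t'](S)) → 0
  ((S − π[b,x](ρ[b/d](γ[x; MAX(b)→d](S)))) ∪ π[b,x](σ[x='t'](S))) → 1
  ρ[u/x](((S − π[b,x](ρ[b/d](γ[x; MAX(b)→d](S)))) ∪ π[b,x](σ[x='t'](S)))) → 1
  R → 6
  ρ[b/g](R) → 6
  π[b,u](ρ[b/g](R)) → 6
  (ρ[u/x](((S − π[b,x](ρ[b/d](γ[x; MAX(b)→d](S)))) ∪ π[b,x](σ[x='t'](S)))) − π[b,u](ρ[b/g](R))) → 1

== RESULT ==
b | u
4 | r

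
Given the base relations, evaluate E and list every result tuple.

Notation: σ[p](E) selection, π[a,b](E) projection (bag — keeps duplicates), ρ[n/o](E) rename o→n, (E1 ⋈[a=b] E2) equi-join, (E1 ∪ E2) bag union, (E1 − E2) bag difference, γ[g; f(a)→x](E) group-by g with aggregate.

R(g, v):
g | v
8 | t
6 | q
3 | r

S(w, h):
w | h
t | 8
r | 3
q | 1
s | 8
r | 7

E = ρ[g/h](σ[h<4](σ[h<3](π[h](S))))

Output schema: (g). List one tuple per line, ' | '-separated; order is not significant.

Per-node cardinality:
  S → 5
  π[h](S) → 5
  σ[h<3](π[h](S)) → 1
  σ[h<4](σ[h<3](π[h](S))) → 1
  ρ[g/h](σ[h<4](σ[h<3](π[h](S)))) → 1

== RESULT ==
g
1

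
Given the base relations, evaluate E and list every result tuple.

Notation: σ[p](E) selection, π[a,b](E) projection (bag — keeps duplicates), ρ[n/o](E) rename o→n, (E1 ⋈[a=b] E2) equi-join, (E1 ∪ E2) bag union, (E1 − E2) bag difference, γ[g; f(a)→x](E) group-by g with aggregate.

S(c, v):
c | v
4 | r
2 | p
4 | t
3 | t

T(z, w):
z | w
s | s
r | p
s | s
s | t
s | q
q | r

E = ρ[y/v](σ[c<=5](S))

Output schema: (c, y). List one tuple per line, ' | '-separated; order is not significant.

Subexpression sizes:
  S → 4
  σ[c<=5](S) → 4
  ρ[y/v](σ[c<=5](S)) → 4

== RESULT ==
c | y
2 | p
3 | t
4 | r
4 | t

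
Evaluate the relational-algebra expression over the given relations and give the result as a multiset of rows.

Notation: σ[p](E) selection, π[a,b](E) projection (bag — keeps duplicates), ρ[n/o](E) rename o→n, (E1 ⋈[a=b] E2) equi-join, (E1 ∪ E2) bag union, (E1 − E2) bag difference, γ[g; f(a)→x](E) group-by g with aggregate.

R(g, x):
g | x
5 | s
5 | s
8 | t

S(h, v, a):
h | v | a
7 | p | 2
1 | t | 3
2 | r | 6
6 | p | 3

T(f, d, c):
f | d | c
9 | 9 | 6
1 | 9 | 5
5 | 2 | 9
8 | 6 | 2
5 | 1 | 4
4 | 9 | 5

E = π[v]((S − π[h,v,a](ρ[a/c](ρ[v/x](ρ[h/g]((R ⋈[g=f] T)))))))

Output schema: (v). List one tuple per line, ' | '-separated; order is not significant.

Per-node cardinality:
  S → 4
  R → 3
  T → 6
  (R ⋈[g=f] T) → 5
  ρ[h/g]((R ⋈[g=f] T)) → 5
  ρ[v/x](ρ[h/g]((R ⋈[g=f] T))) → 5
  ρ[a/c](ρ[v/x](ρ[h/g]((R ⋈[g=f] T)))) → 5
  π[h,v,a](ρ[a/c](ρ[v/x](ρ[h/g]((R ⋈[g=f] T))))) → 5
  (S − π[h,v,a](ρ[a/c](ρ[v/x](ρ[h/g]((R ⋈[g=f] T)))))) → 4
  π[v]((S − π[h,v,a](ρ[a/c](ρ[v/x](ρ[h/g]((R ⋈[g=f] T))))))) → 4

== RESULT ==
v
p
p
r
t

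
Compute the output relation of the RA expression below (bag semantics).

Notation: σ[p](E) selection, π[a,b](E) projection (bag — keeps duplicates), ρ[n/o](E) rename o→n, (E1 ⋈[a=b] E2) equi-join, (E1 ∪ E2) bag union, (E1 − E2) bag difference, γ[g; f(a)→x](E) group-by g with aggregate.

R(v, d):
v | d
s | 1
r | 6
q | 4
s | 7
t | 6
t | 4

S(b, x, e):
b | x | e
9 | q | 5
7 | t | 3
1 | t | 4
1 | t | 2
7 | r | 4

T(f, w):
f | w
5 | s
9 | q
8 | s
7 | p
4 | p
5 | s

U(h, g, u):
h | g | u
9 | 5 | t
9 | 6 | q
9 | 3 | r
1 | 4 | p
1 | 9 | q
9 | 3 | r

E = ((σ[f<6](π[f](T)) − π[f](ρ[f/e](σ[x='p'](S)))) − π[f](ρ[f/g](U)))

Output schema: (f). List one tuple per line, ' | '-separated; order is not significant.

Subexpression sizes:
  T → 6
  π[f](T) → 6
  σ[f<6](π[f](T)) → 3
  S → 5
  σ[x='p'](S) → 0
  ρ[f/e](σ[x='p'](S)) → 0
  π[f](ρ[f/e](σ[x='p'](S))) → 0
  (σ[f<6](π[f](T)) − π[f](ρ[f/e](σ[x='p'](S)))) → 3
  U → 6
  ρ[f/g](U) → 6
  π[f](ρ[f/g](U)) → 6
  ((σ[f<6](π[f](T)) − π[f](ρ[f/e](σ[x='p'](S)))) − π[f](ρ[f/g](U))) → 1

== RESULT ==
f
5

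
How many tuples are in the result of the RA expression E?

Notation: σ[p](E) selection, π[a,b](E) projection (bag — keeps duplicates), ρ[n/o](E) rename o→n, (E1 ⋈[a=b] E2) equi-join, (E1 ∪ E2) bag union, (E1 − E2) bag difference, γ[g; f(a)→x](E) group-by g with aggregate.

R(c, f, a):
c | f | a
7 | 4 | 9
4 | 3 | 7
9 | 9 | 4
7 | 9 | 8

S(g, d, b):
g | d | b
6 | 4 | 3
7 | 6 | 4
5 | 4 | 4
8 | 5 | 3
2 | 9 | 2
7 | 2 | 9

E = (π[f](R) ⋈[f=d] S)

Stepwise |·|:
  R → 4
  π[f](R) → 4
  S → 6
  (π[f](R) ⋈[f=d] S) → 4

|E| = 4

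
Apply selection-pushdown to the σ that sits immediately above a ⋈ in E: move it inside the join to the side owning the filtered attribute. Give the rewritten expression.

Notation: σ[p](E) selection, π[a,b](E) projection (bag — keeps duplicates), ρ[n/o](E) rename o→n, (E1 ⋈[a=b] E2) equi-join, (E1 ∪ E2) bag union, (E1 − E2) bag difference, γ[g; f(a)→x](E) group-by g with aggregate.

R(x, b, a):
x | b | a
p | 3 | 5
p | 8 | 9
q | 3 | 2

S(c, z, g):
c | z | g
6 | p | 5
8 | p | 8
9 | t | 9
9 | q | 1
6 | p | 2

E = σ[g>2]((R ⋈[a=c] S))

σ filters on g, owned by the right side.
E' = (R ⋈[a=c] σ[g>2](S))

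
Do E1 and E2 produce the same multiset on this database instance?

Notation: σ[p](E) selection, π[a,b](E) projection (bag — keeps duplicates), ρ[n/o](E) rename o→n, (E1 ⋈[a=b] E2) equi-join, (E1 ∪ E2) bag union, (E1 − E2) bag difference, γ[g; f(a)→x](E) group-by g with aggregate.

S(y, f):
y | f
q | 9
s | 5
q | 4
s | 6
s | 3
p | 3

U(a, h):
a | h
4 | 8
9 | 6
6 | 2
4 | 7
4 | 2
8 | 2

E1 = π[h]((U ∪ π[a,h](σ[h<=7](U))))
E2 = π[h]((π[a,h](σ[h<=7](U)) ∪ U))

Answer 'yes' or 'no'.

E1 per-node cardinality:
  U → 6
  U → 6
  σ[h<=7](U) → 5
  π[a,h](σ[h<=7](U)) → 5
  (U ∪ π[a,h](σ[h<=7](U))) → 11
  π[h]((U ∪ π[a,h](σ[h<=7](U)))) → 11
E2 per-node cardinality:
  U → 6
  σ[h<=7](U) → 5
  π[a,h](σ[h<=7](U)) → 5
  U → 6
  (π[a,h](σ[h<=7](U)) ∪ U) → 11
  π[h]((π[a,h](σ[h<=7](U)) ∪ U)) → 11

E1 and E2 produce the same multiset:
h
2
2
2
2
2
2
6
6
7
7
8

yes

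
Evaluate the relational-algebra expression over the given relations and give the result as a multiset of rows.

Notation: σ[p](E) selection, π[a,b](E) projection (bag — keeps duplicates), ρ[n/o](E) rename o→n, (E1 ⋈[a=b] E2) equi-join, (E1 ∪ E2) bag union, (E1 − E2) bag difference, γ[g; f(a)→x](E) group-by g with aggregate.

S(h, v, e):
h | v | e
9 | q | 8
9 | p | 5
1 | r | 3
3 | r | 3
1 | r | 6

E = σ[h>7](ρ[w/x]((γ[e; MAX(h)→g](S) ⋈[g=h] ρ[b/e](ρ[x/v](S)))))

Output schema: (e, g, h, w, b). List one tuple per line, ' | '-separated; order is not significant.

Stepwise |·|:
  S → 5
  γ[e; MAX(h)→g](S) → 4
  S → 5
  ρ[x/v](S) → 5
  ρ[b/e](ρ[x/v](S)) → 5
  (γ[e; MAX(h)→g](S) ⋈[g=h] ρ[b/e](ρ[x/v](S))) → 7
  ρ[w/x]((γ[e; MAX(h)→g](S) ⋈[g=h] ρ[b/e](ρ[x/v](S)))) → 7
  σ[h>7](ρ[w/x]((γ[e; MAX(h)→g](S) ⋈[g=h] ρ[b/e](ρ[x/v](S))))) → 4

== RESULT ==
e | g | h | w | b
5 | 9 | 9 | p | 5
5 | 9 | 9 | q | 8
8 | 9 | 9 | p | 5
8 | 9 | 9 | q | 8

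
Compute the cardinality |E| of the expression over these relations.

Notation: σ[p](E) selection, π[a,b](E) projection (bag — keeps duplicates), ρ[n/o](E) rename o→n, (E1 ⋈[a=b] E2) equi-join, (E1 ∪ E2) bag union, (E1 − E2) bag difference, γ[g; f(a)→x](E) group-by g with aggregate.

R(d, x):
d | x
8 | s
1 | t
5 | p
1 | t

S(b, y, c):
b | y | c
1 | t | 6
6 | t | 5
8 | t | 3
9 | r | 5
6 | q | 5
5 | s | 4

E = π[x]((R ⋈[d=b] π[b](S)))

Subexpression sizes:
  R → 4
  S → 6
  π[b](S) → 6
  (R ⋈[d=b] π[b](S)) → 4
  π[x]((R ⋈[d=b] π[b](S))) → 4

|E| = 4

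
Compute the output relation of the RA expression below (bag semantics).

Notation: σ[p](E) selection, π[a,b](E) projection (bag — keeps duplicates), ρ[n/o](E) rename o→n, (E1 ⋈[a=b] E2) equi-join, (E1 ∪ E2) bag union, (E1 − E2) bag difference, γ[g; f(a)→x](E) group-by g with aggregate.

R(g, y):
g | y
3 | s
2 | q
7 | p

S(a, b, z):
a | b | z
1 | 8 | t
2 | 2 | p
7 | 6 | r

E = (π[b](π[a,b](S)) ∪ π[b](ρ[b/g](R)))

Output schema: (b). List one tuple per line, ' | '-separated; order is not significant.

Subexpression sizes:
  S → 3
  π[a,b](S) → 3
  π[b](π[a,b](S)) → 3
  R → 3
  ρ[b/g](R) → 3
  π[b](ρ[b/g](R)) → 3
  (π[b](π[a,b](S)) ∪ π[b](ρ[b/g](R))) → 6

== RESULT ==
b
2
2
3
6
7
8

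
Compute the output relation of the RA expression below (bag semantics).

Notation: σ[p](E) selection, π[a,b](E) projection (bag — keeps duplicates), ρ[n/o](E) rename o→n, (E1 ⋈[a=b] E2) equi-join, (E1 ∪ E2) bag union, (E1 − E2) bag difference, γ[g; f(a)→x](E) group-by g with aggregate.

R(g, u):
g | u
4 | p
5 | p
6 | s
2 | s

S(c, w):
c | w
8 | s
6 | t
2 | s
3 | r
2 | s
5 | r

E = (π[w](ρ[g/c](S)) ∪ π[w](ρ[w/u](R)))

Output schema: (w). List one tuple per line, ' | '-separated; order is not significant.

Row counts bottom-up:
  S → 6
  ρ[g/c](S) → 6
  π[w](ρ[g/c](S)) → 6
  R → 4
  ρ[w/u](R) → 4
  π[w](ρ[w/u](R)) → 4
  (π[w](ρ[g/c](S)) ∪ π[w](ρ[w/u](R))) → 10

== RESULT ==
w
p
p
r
r
s
s
s
s
s
t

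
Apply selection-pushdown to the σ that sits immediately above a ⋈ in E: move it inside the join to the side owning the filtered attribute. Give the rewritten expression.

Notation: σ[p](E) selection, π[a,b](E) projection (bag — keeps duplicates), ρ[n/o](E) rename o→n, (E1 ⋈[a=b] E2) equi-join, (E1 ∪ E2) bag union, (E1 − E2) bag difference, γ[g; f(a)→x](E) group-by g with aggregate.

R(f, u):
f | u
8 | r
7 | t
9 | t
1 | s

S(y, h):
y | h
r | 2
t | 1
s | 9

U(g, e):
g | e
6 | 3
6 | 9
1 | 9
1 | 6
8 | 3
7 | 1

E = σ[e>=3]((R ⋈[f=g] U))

σ filters on e, owned by the right side.
E' = (R ⋈[f=g] σ[e>=3](U))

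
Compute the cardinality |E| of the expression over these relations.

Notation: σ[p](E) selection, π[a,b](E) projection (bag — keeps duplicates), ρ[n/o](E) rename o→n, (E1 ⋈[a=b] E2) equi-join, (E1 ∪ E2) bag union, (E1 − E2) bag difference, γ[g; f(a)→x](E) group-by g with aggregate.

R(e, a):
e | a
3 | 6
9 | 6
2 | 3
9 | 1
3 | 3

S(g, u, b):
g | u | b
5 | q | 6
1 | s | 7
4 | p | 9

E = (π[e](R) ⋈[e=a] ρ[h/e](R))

Row counts bottom-up:
  R → 5
  π[e](R) → 5
  R → 5
  ρ[h/e](R) → 5
  (π[e](R) ⋈[e=a] ρ[h/e](R)) → 4

|E| = 4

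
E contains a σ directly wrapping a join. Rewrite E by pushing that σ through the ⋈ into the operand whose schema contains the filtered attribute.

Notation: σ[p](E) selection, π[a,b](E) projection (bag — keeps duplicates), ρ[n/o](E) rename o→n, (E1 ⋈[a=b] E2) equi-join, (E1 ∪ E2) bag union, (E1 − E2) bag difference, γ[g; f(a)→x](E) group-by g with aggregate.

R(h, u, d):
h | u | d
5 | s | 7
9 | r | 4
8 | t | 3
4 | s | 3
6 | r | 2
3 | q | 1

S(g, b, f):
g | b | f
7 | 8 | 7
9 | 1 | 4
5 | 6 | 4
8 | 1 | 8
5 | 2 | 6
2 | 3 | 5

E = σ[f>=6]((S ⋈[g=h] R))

σ filters on f, owned by the left side.
E' = (σ[f>=6](S) ⋈[g=h] R)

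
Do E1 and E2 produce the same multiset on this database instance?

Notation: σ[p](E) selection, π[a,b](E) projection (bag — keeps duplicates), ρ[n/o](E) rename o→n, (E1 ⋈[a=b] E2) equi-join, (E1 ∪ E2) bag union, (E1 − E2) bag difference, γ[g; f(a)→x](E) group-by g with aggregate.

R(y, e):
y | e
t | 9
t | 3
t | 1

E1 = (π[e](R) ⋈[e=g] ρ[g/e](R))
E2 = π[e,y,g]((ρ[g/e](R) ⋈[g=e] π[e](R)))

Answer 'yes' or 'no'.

E1 row counts bottom-up:
  R → 3
  π[e](R) → 3
  R → 3
  ρ[g/e](R) → 3
  (π[e](R) ⋈[e=g] ρ[g/e](R)) → 3
E2 row counts bottom-up:
  R → 3
  ρ[g/e](R) → 3
  R → 3
  π[e](R) → 3
  (ρ[g/e](R) ⋈[g=e] π[e](R)) → 3
  π[e,y,g]((ρ[g/e](R) ⋈[g=e] π[e](R))) → 3

E1 and E2 produce the same multiset:
e | y | g
1 | t | 1
3 | t | 3
9 | t | 9

yes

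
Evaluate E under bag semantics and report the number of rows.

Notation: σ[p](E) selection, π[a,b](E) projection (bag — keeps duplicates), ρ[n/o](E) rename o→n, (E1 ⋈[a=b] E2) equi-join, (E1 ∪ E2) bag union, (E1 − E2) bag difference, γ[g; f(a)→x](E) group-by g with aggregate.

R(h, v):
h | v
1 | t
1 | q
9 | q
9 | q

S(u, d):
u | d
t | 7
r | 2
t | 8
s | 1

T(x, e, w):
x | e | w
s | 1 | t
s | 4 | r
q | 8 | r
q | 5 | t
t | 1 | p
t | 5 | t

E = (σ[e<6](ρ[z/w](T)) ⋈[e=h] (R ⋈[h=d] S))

Row counts bottom-up:
  T → 6
  ρ[z/w](T) → 6
  σ[e<6](ρ[z/w](T)) → 5
  R → 4
  S → 4
  (R ⋈[h=d] S) → 2
  (σ[e<6](ρ[z/w](T)) ⋈[e=h] (R ⋈[h=d] S)) → 4

|E| = 4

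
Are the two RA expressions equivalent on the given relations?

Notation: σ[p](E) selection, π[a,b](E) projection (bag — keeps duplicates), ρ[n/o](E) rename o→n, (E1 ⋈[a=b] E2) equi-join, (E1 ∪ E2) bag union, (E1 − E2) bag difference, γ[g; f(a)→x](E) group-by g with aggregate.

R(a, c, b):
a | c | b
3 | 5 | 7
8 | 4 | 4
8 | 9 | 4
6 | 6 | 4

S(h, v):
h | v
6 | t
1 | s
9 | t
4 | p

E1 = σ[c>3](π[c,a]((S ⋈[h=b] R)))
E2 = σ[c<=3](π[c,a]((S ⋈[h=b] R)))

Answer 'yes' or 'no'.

E1 row counts bottom-up:
  S → 4
  R → 4
  (S ⋈[h=b] R) → 3
  π[c,a]((S ⋈[h=b] R)) → 3
  σ[c>3](π[c,a]((S ⋈[h=b] R))) → 3
E2 row counts bottom-up:
  S → 4
  R → 4
  (S ⋈[h=b] R) → 3
  π[c,a]((S ⋈[h=b] R)) → 3
  σ[c<=3](π[c,a]((S ⋈[h=b] R))) → 0

E1 result:
c | a
4 | 8
6 | 6
9 | 8
E2 result:
c | a
(0 rows)
Witness: (6, 6) appears 1× in E1 but 0× in E2.

no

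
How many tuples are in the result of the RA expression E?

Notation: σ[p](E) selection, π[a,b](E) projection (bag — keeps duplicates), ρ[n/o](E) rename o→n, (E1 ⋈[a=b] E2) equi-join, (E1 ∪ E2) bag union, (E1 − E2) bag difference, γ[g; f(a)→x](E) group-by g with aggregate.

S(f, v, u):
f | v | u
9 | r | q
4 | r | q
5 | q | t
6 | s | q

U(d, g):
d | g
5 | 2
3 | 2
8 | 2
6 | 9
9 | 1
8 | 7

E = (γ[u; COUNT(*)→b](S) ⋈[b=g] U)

Stepwise |·|:
  S → 4
  γ[u; COUNT(*)→b](S) → 2
  U → 6
  (γ[u; COUNT(*)→b](S) ⋈[b=g] U) → 1

|E| = 1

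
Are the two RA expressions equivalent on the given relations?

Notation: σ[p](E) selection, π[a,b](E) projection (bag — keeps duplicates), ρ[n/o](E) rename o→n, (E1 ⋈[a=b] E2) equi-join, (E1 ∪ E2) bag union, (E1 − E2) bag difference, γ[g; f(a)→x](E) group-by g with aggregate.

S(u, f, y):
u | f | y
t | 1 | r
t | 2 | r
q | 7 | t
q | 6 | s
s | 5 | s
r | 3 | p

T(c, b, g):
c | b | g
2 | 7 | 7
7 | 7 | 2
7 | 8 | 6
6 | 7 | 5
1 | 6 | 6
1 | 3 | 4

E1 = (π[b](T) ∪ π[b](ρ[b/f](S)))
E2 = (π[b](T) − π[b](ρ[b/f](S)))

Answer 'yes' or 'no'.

E1 row counts bottom-up:
  T → 6
  π[b](T) → 6
  S → 6
  ρ[b/f](S) → 6
  π[b](ρ[b/f](S)) → 6
  (π[b](T) ∪ π[b](ρ[b/f](S))) → 12
E2 row counts bottom-up:
  T → 6
  π[b](T) → 6
  S → 6
  ρ[b/f](S) → 6
  π[b](ρ[b/f](S)) → 6
  (π[b](T) − π[b](ρ[b/f](S))) → 3

E1 result:
b
1
2
3
3
5
6
6
7
7
7
7
8
E2 result:
b
7
7
8
Witness: (6,) appears 2× in E1 but 0× in E2.

no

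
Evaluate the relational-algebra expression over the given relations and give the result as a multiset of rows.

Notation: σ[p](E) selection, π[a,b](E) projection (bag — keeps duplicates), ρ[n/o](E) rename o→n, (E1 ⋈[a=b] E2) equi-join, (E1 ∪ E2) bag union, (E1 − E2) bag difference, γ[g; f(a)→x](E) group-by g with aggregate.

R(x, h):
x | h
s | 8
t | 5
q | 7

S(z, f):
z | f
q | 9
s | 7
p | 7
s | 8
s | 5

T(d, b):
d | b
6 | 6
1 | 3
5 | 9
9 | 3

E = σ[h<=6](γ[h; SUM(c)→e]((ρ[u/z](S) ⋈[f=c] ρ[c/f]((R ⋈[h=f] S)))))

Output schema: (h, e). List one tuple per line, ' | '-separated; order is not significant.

Per-node cardinality:
  S → 5
  ρ[u/z](S) → 5
  R → 3
  S → 5
  (R ⋈[h=f] S) → 4
  ρ[c/f]((R ⋈[h=f] S)) → 4
  (ρ[u/z](S) ⋈[f=c] ρ[c/f]((R ⋈[h=f] S))) → 6
  γ[h; SUM(c)→e]((ρ[u/z](S) ⋈[f=c] ρ[c/f]((R ⋈[h=f] S)))) → 3
  σ[h<=6](γ[h; SUM(c)→e]((ρ[u/z](S) ⋈[f=c] ρ[c/f]((R ⋈[h=f] S))))) → 1

== RESULT ==
h | e
5 | 5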